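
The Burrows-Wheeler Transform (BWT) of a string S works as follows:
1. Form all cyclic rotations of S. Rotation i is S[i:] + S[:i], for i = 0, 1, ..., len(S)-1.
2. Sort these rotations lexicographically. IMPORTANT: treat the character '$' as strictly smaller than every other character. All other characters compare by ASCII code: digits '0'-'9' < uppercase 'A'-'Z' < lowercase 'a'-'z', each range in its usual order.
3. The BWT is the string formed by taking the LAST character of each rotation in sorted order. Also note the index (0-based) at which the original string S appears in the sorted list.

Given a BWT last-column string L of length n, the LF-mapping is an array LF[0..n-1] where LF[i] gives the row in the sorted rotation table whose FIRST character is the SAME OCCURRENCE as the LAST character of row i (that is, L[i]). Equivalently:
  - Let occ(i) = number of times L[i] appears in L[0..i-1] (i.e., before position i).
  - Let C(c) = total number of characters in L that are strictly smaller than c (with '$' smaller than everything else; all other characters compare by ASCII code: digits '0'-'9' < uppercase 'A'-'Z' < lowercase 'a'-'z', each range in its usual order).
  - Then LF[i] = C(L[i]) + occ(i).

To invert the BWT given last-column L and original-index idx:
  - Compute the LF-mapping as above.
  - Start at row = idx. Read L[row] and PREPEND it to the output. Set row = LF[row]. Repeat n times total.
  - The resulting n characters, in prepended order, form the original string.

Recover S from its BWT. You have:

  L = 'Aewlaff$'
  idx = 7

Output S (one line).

LF mapping: 1 3 7 6 2 4 5 0
Walk LF starting at row 7, prepending L[row]:
  step 1: row=7, L[7]='$', prepend. Next row=LF[7]=0
  step 2: row=0, L[0]='A', prepend. Next row=LF[0]=1
  step 3: row=1, L[1]='e', prepend. Next row=LF[1]=3
  step 4: row=3, L[3]='l', prepend. Next row=LF[3]=6
  step 5: row=6, L[6]='f', prepend. Next row=LF[6]=5
  step 6: row=5, L[5]='f', prepend. Next row=LF[5]=4
  step 7: row=4, L[4]='a', prepend. Next row=LF[4]=2
  step 8: row=2, L[2]='w', prepend. Next row=LF[2]=7
Reversed output: waffleA$

Answer: waffleA$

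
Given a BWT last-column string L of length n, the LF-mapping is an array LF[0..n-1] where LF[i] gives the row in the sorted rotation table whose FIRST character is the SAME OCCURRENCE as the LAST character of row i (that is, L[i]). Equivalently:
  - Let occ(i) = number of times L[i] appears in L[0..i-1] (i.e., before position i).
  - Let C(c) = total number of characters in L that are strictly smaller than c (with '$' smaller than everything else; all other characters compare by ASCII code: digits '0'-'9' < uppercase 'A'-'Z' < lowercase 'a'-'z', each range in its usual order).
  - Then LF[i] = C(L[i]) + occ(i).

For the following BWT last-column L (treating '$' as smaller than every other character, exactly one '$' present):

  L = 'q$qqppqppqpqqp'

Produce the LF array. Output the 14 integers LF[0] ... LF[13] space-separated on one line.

Char counts: '$':1, 'p':6, 'q':7
C (first-col start): C('$')=0, C('p')=1, C('q')=7
L[0]='q': occ=0, LF[0]=C('q')+0=7+0=7
L[1]='$': occ=0, LF[1]=C('$')+0=0+0=0
L[2]='q': occ=1, LF[2]=C('q')+1=7+1=8
L[3]='q': occ=2, LF[3]=C('q')+2=7+2=9
L[4]='p': occ=0, LF[4]=C('p')+0=1+0=1
L[5]='p': occ=1, LF[5]=C('p')+1=1+1=2
L[6]='q': occ=3, LF[6]=C('q')+3=7+3=10
L[7]='p': occ=2, LF[7]=C('p')+2=1+2=3
L[8]='p': occ=3, LF[8]=C('p')+3=1+3=4
L[9]='q': occ=4, LF[9]=C('q')+4=7+4=11
L[10]='p': occ=4, LF[10]=C('p')+4=1+4=5
L[11]='q': occ=5, LF[11]=C('q')+5=7+5=12
L[12]='q': occ=6, LF[12]=C('q')+6=7+6=13
L[13]='p': occ=5, LF[13]=C('p')+5=1+5=6

Answer: 7 0 8 9 1 2 10 3 4 11 5 12 13 6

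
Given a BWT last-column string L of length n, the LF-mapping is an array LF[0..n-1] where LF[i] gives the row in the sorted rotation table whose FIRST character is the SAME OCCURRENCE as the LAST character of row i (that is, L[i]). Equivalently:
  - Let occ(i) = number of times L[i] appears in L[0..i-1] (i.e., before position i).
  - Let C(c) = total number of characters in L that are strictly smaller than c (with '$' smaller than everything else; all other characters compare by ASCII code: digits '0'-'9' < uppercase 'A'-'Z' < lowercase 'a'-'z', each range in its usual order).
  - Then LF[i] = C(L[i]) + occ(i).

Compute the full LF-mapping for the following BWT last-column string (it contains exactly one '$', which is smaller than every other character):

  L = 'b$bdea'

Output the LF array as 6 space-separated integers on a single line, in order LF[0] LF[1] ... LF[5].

Char counts: '$':1, 'a':1, 'b':2, 'd':1, 'e':1
C (first-col start): C('$')=0, C('a')=1, C('b')=2, C('d')=4, C('e')=5
L[0]='b': occ=0, LF[0]=C('b')+0=2+0=2
L[1]='$': occ=0, LF[1]=C('$')+0=0+0=0
L[2]='b': occ=1, LF[2]=C('b')+1=2+1=3
L[3]='d': occ=0, LF[3]=C('d')+0=4+0=4
L[4]='e': occ=0, LF[4]=C('e')+0=5+0=5
L[5]='a': occ=0, LF[5]=C('a')+0=1+0=1

Answer: 2 0 3 4 5 1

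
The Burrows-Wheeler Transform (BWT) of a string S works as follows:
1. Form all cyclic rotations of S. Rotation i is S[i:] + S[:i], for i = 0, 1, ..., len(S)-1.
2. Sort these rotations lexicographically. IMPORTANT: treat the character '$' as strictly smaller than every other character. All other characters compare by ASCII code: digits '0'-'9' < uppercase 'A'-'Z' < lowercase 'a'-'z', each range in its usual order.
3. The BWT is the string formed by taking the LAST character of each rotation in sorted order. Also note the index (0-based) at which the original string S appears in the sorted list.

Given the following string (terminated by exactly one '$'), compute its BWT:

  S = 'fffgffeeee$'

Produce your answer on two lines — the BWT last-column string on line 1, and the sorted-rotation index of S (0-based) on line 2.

All 11 rotations (rotation i = S[i:]+S[:i]):
  rot[0] = fffgffeeee$
  rot[1] = ffgffeeee$f
  rot[2] = fgffeeee$ff
  rot[3] = gffeeee$fff
  rot[4] = ffeeee$fffg
  rot[5] = feeee$fffgf
  rot[6] = eeee$fffgff
  rot[7] = eee$fffgffe
  rot[8] = ee$fffgffee
  rot[9] = e$fffgffeee
  rot[10] = $fffgffeeee
Sorted (with $ < everything):
  sorted[0] = $fffgffeeee  (last char: 'e')
  sorted[1] = e$fffgffeee  (last char: 'e')
  sorted[2] = ee$fffgffee  (last char: 'e')
  sorted[3] = eee$fffgffe  (last char: 'e')
  sorted[4] = eeee$fffgff  (last char: 'f')
  sorted[5] = feeee$fffgf  (last char: 'f')
  sorted[6] = ffeeee$fffg  (last char: 'g')
  sorted[7] = fffgffeeee$  (last char: '$')
  sorted[8] = ffgffeeee$f  (last char: 'f')
  sorted[9] = fgffeeee$ff  (last char: 'f')
  sorted[10] = gffeeee$fff  (last char: 'f')
Last column: eeeeffg$fff
Original string S is at sorted index 7

Answer: eeeeffg$fff
7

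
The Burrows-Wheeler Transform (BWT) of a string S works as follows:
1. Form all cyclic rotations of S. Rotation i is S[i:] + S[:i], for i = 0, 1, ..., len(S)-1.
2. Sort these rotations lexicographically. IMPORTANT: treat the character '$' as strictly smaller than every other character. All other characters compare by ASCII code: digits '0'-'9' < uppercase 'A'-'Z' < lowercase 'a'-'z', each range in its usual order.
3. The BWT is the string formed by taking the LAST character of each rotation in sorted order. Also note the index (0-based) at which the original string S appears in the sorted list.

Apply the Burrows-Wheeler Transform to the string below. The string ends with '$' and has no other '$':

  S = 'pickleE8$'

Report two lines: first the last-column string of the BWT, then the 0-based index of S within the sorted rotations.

All 9 rotations (rotation i = S[i:]+S[:i]):
  rot[0] = pickleE8$
  rot[1] = ickleE8$p
  rot[2] = ckleE8$pi
  rot[3] = kleE8$pic
  rot[4] = leE8$pick
  rot[5] = eE8$pickl
  rot[6] = E8$pickle
  rot[7] = 8$pickleE
  rot[8] = $pickleE8
Sorted (with $ < everything):
  sorted[0] = $pickleE8  (last char: '8')
  sorted[1] = 8$pickleE  (last char: 'E')
  sorted[2] = E8$pickle  (last char: 'e')
  sorted[3] = ckleE8$pi  (last char: 'i')
  sorted[4] = eE8$pickl  (last char: 'l')
  sorted[5] = ickleE8$p  (last char: 'p')
  sorted[6] = kleE8$pic  (last char: 'c')
  sorted[7] = leE8$pick  (last char: 'k')
  sorted[8] = pickleE8$  (last char: '$')
Last column: 8Eeilpck$
Original string S is at sorted index 8

Answer: 8Eeilpck$
8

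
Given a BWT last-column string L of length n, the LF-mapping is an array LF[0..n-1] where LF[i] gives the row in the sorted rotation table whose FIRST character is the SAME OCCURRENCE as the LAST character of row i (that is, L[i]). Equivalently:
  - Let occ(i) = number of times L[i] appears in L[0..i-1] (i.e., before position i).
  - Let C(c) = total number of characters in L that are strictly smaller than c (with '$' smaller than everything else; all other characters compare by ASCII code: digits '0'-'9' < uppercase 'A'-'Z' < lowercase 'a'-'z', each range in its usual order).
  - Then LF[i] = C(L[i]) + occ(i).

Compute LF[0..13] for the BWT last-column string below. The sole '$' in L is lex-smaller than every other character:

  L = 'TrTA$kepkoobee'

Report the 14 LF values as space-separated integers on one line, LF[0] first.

Char counts: '$':1, 'A':1, 'T':2, 'b':1, 'e':3, 'k':2, 'o':2, 'p':1, 'r':1
C (first-col start): C('$')=0, C('A')=1, C('T')=2, C('b')=4, C('e')=5, C('k')=8, C('o')=10, C('p')=12, C('r')=13
L[0]='T': occ=0, LF[0]=C('T')+0=2+0=2
L[1]='r': occ=0, LF[1]=C('r')+0=13+0=13
L[2]='T': occ=1, LF[2]=C('T')+1=2+1=3
L[3]='A': occ=0, LF[3]=C('A')+0=1+0=1
L[4]='$': occ=0, LF[4]=C('$')+0=0+0=0
L[5]='k': occ=0, LF[5]=C('k')+0=8+0=8
L[6]='e': occ=0, LF[6]=C('e')+0=5+0=5
L[7]='p': occ=0, LF[7]=C('p')+0=12+0=12
L[8]='k': occ=1, LF[8]=C('k')+1=8+1=9
L[9]='o': occ=0, LF[9]=C('o')+0=10+0=10
L[10]='o': occ=1, LF[10]=C('o')+1=10+1=11
L[11]='b': occ=0, LF[11]=C('b')+0=4+0=4
L[12]='e': occ=1, LF[12]=C('e')+1=5+1=6
L[13]='e': occ=2, LF[13]=C('e')+2=5+2=7

Answer: 2 13 3 1 0 8 5 12 9 10 11 4 6 7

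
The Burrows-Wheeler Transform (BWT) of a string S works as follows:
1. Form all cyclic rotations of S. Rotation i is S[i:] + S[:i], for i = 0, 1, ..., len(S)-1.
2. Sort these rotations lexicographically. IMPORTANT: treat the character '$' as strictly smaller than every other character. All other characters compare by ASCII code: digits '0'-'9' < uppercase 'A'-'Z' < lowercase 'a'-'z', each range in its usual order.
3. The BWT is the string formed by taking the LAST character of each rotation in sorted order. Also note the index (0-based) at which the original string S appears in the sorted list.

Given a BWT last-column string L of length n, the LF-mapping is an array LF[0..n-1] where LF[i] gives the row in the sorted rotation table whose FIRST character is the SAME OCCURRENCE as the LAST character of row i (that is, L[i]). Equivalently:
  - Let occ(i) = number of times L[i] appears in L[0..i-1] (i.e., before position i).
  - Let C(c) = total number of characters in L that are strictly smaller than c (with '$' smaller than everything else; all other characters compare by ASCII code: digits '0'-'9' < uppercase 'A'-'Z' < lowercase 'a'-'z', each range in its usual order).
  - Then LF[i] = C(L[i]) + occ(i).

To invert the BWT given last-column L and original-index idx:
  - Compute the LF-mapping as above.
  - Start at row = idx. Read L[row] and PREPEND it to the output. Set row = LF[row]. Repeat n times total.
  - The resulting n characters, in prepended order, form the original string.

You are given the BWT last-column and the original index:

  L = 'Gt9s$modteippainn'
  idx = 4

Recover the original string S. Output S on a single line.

Answer: disappointment9G$

Derivation:
LF mapping: 2 15 1 14 0 8 11 4 16 5 6 12 13 3 7 9 10
Walk LF starting at row 4, prepending L[row]:
  step 1: row=4, L[4]='$', prepend. Next row=LF[4]=0
  step 2: row=0, L[0]='G', prepend. Next row=LF[0]=2
  step 3: row=2, L[2]='9', prepend. Next row=LF[2]=1
  step 4: row=1, L[1]='t', prepend. Next row=LF[1]=15
  step 5: row=15, L[15]='n', prepend. Next row=LF[15]=9
  step 6: row=9, L[9]='e', prepend. Next row=LF[9]=5
  step 7: row=5, L[5]='m', prepend. Next row=LF[5]=8
  step 8: row=8, L[8]='t', prepend. Next row=LF[8]=16
  step 9: row=16, L[16]='n', prepend. Next row=LF[16]=10
  step 10: row=10, L[10]='i', prepend. Next row=LF[10]=6
  step 11: row=6, L[6]='o', prepend. Next row=LF[6]=11
  step 12: row=11, L[11]='p', prepend. Next row=LF[11]=12
  step 13: row=12, L[12]='p', prepend. Next row=LF[12]=13
  step 14: row=13, L[13]='a', prepend. Next row=LF[13]=3
  step 15: row=3, L[3]='s', prepend. Next row=LF[3]=14
  step 16: row=14, L[14]='i', prepend. Next row=LF[14]=7
  step 17: row=7, L[7]='d', prepend. Next row=LF[7]=4
Reversed output: disappointment9G$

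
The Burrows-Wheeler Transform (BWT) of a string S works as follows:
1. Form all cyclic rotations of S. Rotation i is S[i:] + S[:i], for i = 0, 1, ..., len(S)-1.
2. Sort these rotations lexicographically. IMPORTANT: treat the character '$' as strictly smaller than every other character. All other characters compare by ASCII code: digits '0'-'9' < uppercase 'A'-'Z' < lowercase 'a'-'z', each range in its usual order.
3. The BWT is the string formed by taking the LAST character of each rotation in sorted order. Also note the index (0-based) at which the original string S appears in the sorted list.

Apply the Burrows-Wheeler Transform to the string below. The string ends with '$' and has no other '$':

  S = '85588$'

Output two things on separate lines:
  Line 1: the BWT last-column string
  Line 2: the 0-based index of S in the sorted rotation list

Answer: 8858$5
4

Derivation:
All 6 rotations (rotation i = S[i:]+S[:i]):
  rot[0] = 85588$
  rot[1] = 5588$8
  rot[2] = 588$85
  rot[3] = 88$855
  rot[4] = 8$8558
  rot[5] = $85588
Sorted (with $ < everything):
  sorted[0] = $85588  (last char: '8')
  sorted[1] = 5588$8  (last char: '8')
  sorted[2] = 588$85  (last char: '5')
  sorted[3] = 8$8558  (last char: '8')
  sorted[4] = 85588$  (last char: '$')
  sorted[5] = 88$855  (last char: '5')
Last column: 8858$5
Original string S is at sorted index 4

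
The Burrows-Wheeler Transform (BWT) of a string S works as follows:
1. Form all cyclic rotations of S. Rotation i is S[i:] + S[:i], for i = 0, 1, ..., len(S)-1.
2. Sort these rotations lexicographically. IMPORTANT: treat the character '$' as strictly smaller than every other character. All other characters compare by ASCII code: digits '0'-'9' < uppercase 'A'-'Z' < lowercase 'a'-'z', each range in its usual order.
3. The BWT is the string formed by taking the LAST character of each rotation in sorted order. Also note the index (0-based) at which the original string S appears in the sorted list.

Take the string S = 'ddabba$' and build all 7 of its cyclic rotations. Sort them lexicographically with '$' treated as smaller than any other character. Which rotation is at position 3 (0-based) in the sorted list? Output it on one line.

All 7 rotations (rotation i = S[i:]+S[:i]):
  rot[0] = ddabba$
  rot[1] = dabba$d
  rot[2] = abba$dd
  rot[3] = bba$dda
  rot[4] = ba$ddab
  rot[5] = a$ddabb
  rot[6] = $ddabba
Sorted (with $ < everything):
  sorted[0] = $ddabba
  sorted[1] = a$ddabb
  sorted[2] = abba$dd
  sorted[3] = ba$ddab
  sorted[4] = bba$dda
  sorted[5] = dabba$d
  sorted[6] = ddabba$
sorted[3] = ba$ddab

Answer: ba$ddab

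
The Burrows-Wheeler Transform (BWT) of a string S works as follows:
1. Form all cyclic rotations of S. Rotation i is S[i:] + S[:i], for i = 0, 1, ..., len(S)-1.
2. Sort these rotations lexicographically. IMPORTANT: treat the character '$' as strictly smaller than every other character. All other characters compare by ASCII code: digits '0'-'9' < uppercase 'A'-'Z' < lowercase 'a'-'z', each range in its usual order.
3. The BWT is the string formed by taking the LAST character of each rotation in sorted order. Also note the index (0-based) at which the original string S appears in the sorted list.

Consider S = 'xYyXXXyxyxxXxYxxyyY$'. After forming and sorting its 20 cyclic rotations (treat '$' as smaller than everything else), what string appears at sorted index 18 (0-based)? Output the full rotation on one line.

Answer: yxyxxXxYxxyyY$xYyXXX

Derivation:
All 20 rotations (rotation i = S[i:]+S[:i]):
  rot[0] = xYyXXXyxyxxXxYxxyyY$
  rot[1] = YyXXXyxyxxXxYxxyyY$x
  rot[2] = yXXXyxyxxXxYxxyyY$xY
  rot[3] = XXXyxyxxXxYxxyyY$xYy
  rot[4] = XXyxyxxXxYxxyyY$xYyX
  rot[5] = XyxyxxXxYxxyyY$xYyXX
  rot[6] = yxyxxXxYxxyyY$xYyXXX
  rot[7] = xyxxXxYxxyyY$xYyXXXy
  rot[8] = yxxXxYxxyyY$xYyXXXyx
  rot[9] = xxXxYxxyyY$xYyXXXyxy
  rot[10] = xXxYxxyyY$xYyXXXyxyx
  rot[11] = XxYxxyyY$xYyXXXyxyxx
  rot[12] = xYxxyyY$xYyXXXyxyxxX
  rot[13] = YxxyyY$xYyXXXyxyxxXx
  rot[14] = xxyyY$xYyXXXyxyxxXxY
  rot[15] = xyyY$xYyXXXyxyxxXxYx
  rot[16] = yyY$xYyXXXyxyxxXxYxx
  rot[17] = yY$xYyXXXyxyxxXxYxxy
  rot[18] = Y$xYyXXXyxyxxXxYxxyy
  rot[19] = $xYyXXXyxyxxXxYxxyyY
Sorted (with $ < everything):
  sorted[0] = $xYyXXXyxyxxXxYxxyyY
  sorted[1] = XXXyxyxxXxYxxyyY$xYy
  sorted[2] = XXyxyxxXxYxxyyY$xYyX
  sorted[3] = XxYxxyyY$xYyXXXyxyxx
  sorted[4] = XyxyxxXxYxxyyY$xYyXX
  sorted[5] = Y$xYyXXXyxyxxXxYxxyy
  sorted[6] = YxxyyY$xYyXXXyxyxxXx
  sorted[7] = YyXXXyxyxxXxYxxyyY$x
  sorted[8] = xXxYxxyyY$xYyXXXyxyx
  sorted[9] = xYxxyyY$xYyXXXyxyxxX
  sorted[10] = xYyXXXyxyxxXxYxxyyY$
  sorted[11] = xxXxYxxyyY$xYyXXXyxy
  sorted[12] = xxyyY$xYyXXXyxyxxXxY
  sorted[13] = xyxxXxYxxyyY$xYyXXXy
  sorted[14] = xyyY$xYyXXXyxyxxXxYx
  sorted[15] = yXXXyxyxxXxYxxyyY$xY
  sorted[16] = yY$xYyXXXyxyxxXxYxxy
  sorted[17] = yxxXxYxxyyY$xYyXXXyx
  sorted[18] = yxyxxXxYxxyyY$xYyXXX
  sorted[19] = yyY$xYyXXXyxyxxXxYxx
sorted[18] = yxyxxXxYxxyyY$xYyXXX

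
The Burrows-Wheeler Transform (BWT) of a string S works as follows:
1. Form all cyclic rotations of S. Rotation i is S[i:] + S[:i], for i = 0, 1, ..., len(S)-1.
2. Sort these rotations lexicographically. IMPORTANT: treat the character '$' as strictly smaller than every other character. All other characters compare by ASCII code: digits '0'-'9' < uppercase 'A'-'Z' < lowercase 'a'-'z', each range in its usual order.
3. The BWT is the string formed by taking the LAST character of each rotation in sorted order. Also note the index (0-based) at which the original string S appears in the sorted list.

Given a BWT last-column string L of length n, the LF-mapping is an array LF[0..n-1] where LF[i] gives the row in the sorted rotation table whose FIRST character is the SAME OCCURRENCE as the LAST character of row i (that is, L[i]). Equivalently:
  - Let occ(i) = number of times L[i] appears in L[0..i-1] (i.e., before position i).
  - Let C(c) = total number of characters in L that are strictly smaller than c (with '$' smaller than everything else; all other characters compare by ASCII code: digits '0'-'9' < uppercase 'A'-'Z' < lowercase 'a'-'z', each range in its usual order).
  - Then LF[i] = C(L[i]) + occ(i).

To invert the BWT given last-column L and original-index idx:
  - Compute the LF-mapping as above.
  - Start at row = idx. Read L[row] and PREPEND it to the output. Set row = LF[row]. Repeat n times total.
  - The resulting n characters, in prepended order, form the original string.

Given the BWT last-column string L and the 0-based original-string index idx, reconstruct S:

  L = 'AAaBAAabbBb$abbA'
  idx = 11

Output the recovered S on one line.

LF mapping: 1 2 8 6 3 4 9 11 12 7 13 0 10 14 15 5
Walk LF starting at row 11, prepending L[row]:
  step 1: row=11, L[11]='$', prepend. Next row=LF[11]=0
  step 2: row=0, L[0]='A', prepend. Next row=LF[0]=1
  step 3: row=1, L[1]='A', prepend. Next row=LF[1]=2
  step 4: row=2, L[2]='a', prepend. Next row=LF[2]=8
  step 5: row=8, L[8]='b', prepend. Next row=LF[8]=12
  step 6: row=12, L[12]='a', prepend. Next row=LF[12]=10
  step 7: row=10, L[10]='b', prepend. Next row=LF[10]=13
  step 8: row=13, L[13]='b', prepend. Next row=LF[13]=14
  step 9: row=14, L[14]='b', prepend. Next row=LF[14]=15
  step 10: row=15, L[15]='A', prepend. Next row=LF[15]=5
  step 11: row=5, L[5]='A', prepend. Next row=LF[5]=4
  step 12: row=4, L[4]='A', prepend. Next row=LF[4]=3
  step 13: row=3, L[3]='B', prepend. Next row=LF[3]=6
  step 14: row=6, L[6]='a', prepend. Next row=LF[6]=9
  step 15: row=9, L[9]='B', prepend. Next row=LF[9]=7
  step 16: row=7, L[7]='b', prepend. Next row=LF[7]=11
Reversed output: bBaBAAAbbbabaAA$

Answer: bBaBAAAbbbabaAA$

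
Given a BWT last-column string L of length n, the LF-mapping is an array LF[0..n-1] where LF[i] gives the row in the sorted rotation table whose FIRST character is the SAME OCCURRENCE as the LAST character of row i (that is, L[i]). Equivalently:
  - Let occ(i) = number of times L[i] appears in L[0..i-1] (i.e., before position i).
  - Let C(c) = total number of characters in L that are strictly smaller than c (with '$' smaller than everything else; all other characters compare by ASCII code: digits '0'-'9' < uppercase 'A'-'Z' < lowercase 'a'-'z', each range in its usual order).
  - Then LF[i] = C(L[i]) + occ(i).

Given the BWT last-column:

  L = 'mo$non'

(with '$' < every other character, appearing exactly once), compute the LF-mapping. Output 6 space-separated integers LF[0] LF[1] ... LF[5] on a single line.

Answer: 1 4 0 2 5 3

Derivation:
Char counts: '$':1, 'm':1, 'n':2, 'o':2
C (first-col start): C('$')=0, C('m')=1, C('n')=2, C('o')=4
L[0]='m': occ=0, LF[0]=C('m')+0=1+0=1
L[1]='o': occ=0, LF[1]=C('o')+0=4+0=4
L[2]='$': occ=0, LF[2]=C('$')+0=0+0=0
L[3]='n': occ=0, LF[3]=C('n')+0=2+0=2
L[4]='o': occ=1, LF[4]=C('o')+1=4+1=5
L[5]='n': occ=1, LF[5]=C('n')+1=2+1=3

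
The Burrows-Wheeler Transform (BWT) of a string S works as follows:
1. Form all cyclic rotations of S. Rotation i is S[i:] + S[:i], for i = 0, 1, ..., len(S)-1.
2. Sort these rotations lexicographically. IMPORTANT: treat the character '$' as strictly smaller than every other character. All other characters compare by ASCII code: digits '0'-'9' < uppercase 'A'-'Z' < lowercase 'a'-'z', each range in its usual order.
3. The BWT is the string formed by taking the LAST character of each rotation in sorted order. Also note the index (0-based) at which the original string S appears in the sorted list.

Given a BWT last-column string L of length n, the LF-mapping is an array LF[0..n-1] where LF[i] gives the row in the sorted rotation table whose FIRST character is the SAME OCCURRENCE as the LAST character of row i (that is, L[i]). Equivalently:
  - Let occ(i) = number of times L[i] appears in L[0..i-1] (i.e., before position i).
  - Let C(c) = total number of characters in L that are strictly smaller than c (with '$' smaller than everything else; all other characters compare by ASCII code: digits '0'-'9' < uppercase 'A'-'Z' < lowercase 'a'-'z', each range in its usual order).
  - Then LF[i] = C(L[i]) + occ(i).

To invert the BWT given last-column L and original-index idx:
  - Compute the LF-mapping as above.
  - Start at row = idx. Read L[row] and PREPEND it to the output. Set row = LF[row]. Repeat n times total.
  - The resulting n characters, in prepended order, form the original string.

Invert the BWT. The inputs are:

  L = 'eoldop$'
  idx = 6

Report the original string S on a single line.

Answer: poodle$

Derivation:
LF mapping: 2 4 3 1 5 6 0
Walk LF starting at row 6, prepending L[row]:
  step 1: row=6, L[6]='$', prepend. Next row=LF[6]=0
  step 2: row=0, L[0]='e', prepend. Next row=LF[0]=2
  step 3: row=2, L[2]='l', prepend. Next row=LF[2]=3
  step 4: row=3, L[3]='d', prepend. Next row=LF[3]=1
  step 5: row=1, L[1]='o', prepend. Next row=LF[1]=4
  step 6: row=4, L[4]='o', prepend. Next row=LF[4]=5
  step 7: row=5, L[5]='p', prepend. Next row=LF[5]=6
Reversed output: poodle$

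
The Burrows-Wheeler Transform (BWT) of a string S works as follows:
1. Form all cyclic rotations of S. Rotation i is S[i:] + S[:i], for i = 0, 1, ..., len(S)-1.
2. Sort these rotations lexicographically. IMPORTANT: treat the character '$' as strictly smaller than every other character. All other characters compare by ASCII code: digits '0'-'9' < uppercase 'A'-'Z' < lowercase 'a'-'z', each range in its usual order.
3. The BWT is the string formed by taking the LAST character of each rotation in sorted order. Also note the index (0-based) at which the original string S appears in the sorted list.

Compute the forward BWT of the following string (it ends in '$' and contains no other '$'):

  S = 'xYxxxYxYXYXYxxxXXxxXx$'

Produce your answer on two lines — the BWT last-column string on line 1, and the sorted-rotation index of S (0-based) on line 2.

All 22 rotations (rotation i = S[i:]+S[:i]):
  rot[0] = xYxxxYxYXYXYxxxXXxxXx$
  rot[1] = YxxxYxYXYXYxxxXXxxXx$x
  rot[2] = xxxYxYXYXYxxxXXxxXx$xY
  rot[3] = xxYxYXYXYxxxXXxxXx$xYx
  rot[4] = xYxYXYXYxxxXXxxXx$xYxx
  rot[5] = YxYXYXYxxxXXxxXx$xYxxx
  rot[6] = xYXYXYxxxXXxxXx$xYxxxY
  rot[7] = YXYXYxxxXXxxXx$xYxxxYx
  rot[8] = XYXYxxxXXxxXx$xYxxxYxY
  rot[9] = YXYxxxXXxxXx$xYxxxYxYX
  rot[10] = XYxxxXXxxXx$xYxxxYxYXY
  rot[11] = YxxxXXxxXx$xYxxxYxYXYX
  rot[12] = xxxXXxxXx$xYxxxYxYXYXY
  rot[13] = xxXXxxXx$xYxxxYxYXYXYx
  rot[14] = xXXxxXx$xYxxxYxYXYXYxx
  rot[15] = XXxxXx$xYxxxYxYXYXYxxx
  rot[16] = XxxXx$xYxxxYxYXYXYxxxX
  rot[17] = xxXx$xYxxxYxYXYXYxxxXX
  rot[18] = xXx$xYxxxYxYXYXYxxxXXx
  rot[19] = Xx$xYxxxYxYXYXYxxxXXxx
  rot[20] = x$xYxxxYxYXYXYxxxXXxxX
  rot[21] = $xYxxxYxYXYXYxxxXXxxXx
Sorted (with $ < everything):
  sorted[0] = $xYxxxYxYXYXYxxxXXxxXx  (last char: 'x')
  sorted[1] = XXxxXx$xYxxxYxYXYXYxxx  (last char: 'x')
  sorted[2] = XYXYxxxXXxxXx$xYxxxYxY  (last char: 'Y')
  sorted[3] = XYxxxXXxxXx$xYxxxYxYXY  (last char: 'Y')
  sorted[4] = Xx$xYxxxYxYXYXYxxxXXxx  (last char: 'x')
  sorted[5] = XxxXx$xYxxxYxYXYXYxxxX  (last char: 'X')
  sorted[6] = YXYXYxxxXXxxXx$xYxxxYx  (last char: 'x')
  sorted[7] = YXYxxxXXxxXx$xYxxxYxYX  (last char: 'X')
  sorted[8] = YxYXYXYxxxXXxxXx$xYxxx  (last char: 'x')
  sorted[9] = YxxxXXxxXx$xYxxxYxYXYX  (last char: 'X')
  sorted[10] = YxxxYxYXYXYxxxXXxxXx$x  (last char: 'x')
  sorted[11] = x$xYxxxYxYXYXYxxxXXxxX  (last char: 'X')
  sorted[12] = xXXxxXx$xYxxxYxYXYXYxx  (last char: 'x')
  sorted[13] = xXx$xYxxxYxYXYXYxxxXXx  (last char: 'x')
  sorted[14] = xYXYXYxxxXXxxXx$xYxxxY  (last char: 'Y')
  sorted[15] = xYxYXYXYxxxXXxxXx$xYxx  (last char: 'x')
  sorted[16] = xYxxxYxYXYXYxxxXXxxXx$  (last char: '$')
  sorted[17] = xxXXxxXx$xYxxxYxYXYXYx  (last char: 'x')
  sorted[18] = xxXx$xYxxxYxYXYXYxxxXX  (last char: 'X')
  sorted[19] = xxYxYXYXYxxxXXxxXx$xYx  (last char: 'x')
  sorted[20] = xxxXXxxXx$xYxxxYxYXYXY  (last char: 'Y')
  sorted[21] = xxxYxYXYXYxxxXXxxXx$xY  (last char: 'Y')
Last column: xxYYxXxXxXxXxxYx$xXxYY
Original string S is at sorted index 16

Answer: xxYYxXxXxXxXxxYx$xXxYY
16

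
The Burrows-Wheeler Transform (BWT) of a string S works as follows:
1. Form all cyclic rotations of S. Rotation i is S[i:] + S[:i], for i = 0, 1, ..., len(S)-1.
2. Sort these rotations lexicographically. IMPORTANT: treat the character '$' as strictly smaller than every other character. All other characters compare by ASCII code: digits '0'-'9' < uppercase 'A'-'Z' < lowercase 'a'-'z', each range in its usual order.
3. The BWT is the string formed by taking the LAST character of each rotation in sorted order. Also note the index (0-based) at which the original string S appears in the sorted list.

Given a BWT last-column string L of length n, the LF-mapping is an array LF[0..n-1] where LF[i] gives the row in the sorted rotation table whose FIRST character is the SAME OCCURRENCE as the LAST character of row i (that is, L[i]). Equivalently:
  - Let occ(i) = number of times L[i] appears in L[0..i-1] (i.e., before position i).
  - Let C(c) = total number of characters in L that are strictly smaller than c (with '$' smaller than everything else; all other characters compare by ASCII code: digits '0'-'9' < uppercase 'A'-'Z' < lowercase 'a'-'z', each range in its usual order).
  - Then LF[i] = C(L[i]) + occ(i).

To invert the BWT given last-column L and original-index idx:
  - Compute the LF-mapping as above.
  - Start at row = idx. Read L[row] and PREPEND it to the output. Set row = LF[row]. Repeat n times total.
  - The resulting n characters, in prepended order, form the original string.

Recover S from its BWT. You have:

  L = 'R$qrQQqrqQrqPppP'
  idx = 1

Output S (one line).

LF mapping: 6 0 9 13 3 4 10 14 11 5 15 12 1 7 8 2
Walk LF starting at row 1, prepending L[row]:
  step 1: row=1, L[1]='$', prepend. Next row=LF[1]=0
  step 2: row=0, L[0]='R', prepend. Next row=LF[0]=6
  step 3: row=6, L[6]='q', prepend. Next row=LF[6]=10
  step 4: row=10, L[10]='r', prepend. Next row=LF[10]=15
  step 5: row=15, L[15]='P', prepend. Next row=LF[15]=2
  step 6: row=2, L[2]='q', prepend. Next row=LF[2]=9
  step 7: row=9, L[9]='Q', prepend. Next row=LF[9]=5
  step 8: row=5, L[5]='Q', prepend. Next row=LF[5]=4
  step 9: row=4, L[4]='Q', prepend. Next row=LF[4]=3
  step 10: row=3, L[3]='r', prepend. Next row=LF[3]=13
  step 11: row=13, L[13]='p', prepend. Next row=LF[13]=7
  step 12: row=7, L[7]='r', prepend. Next row=LF[7]=14
  step 13: row=14, L[14]='p', prepend. Next row=LF[14]=8
  step 14: row=8, L[8]='q', prepend. Next row=LF[8]=11
  step 15: row=11, L[11]='q', prepend. Next row=LF[11]=12
  step 16: row=12, L[12]='P', prepend. Next row=LF[12]=1
Reversed output: PqqprprQQQqPrqR$

Answer: PqqprprQQQqPrqR$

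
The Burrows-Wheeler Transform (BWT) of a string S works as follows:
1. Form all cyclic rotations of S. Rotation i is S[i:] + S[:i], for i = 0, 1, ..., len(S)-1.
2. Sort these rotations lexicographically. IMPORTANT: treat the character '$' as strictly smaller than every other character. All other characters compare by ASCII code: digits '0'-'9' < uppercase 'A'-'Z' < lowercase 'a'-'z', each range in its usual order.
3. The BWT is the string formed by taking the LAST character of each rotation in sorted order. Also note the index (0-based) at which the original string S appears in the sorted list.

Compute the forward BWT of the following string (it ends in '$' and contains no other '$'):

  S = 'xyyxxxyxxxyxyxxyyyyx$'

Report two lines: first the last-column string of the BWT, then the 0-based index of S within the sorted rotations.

All 21 rotations (rotation i = S[i:]+S[:i]):
  rot[0] = xyyxxxyxxxyxyxxyyyyx$
  rot[1] = yyxxxyxxxyxyxxyyyyx$x
  rot[2] = yxxxyxxxyxyxxyyyyx$xy
  rot[3] = xxxyxxxyxyxxyyyyx$xyy
  rot[4] = xxyxxxyxyxxyyyyx$xyyx
  rot[5] = xyxxxyxyxxyyyyx$xyyxx
  rot[6] = yxxxyxyxxyyyyx$xyyxxx
  rot[7] = xxxyxyxxyyyyx$xyyxxxy
  rot[8] = xxyxyxxyyyyx$xyyxxxyx
  rot[9] = xyxyxxyyyyx$xyyxxxyxx
  rot[10] = yxyxxyyyyx$xyyxxxyxxx
  rot[11] = xyxxyyyyx$xyyxxxyxxxy
  rot[12] = yxxyyyyx$xyyxxxyxxxyx
  rot[13] = xxyyyyx$xyyxxxyxxxyxy
  rot[14] = xyyyyx$xyyxxxyxxxyxyx
  rot[15] = yyyyx$xyyxxxyxxxyxyxx
  rot[16] = yyyx$xyyxxxyxxxyxyxxy
  rot[17] = yyx$xyyxxxyxxxyxyxxyy
  rot[18] = yx$xyyxxxyxxxyxyxxyyy
  rot[19] = x$xyyxxxyxxxyxyxxyyyy
  rot[20] = $xyyxxxyxxxyxyxxyyyyx
Sorted (with $ < everything):
  sorted[0] = $xyyxxxyxxxyxyxxyyyyx  (last char: 'x')
  sorted[1] = x$xyyxxxyxxxyxyxxyyyy  (last char: 'y')
  sorted[2] = xxxyxxxyxyxxyyyyx$xyy  (last char: 'y')
  sorted[3] = xxxyxyxxyyyyx$xyyxxxy  (last char: 'y')
  sorted[4] = xxyxxxyxyxxyyyyx$xyyx  (last char: 'x')
  sorted[5] = xxyxyxxyyyyx$xyyxxxyx  (last char: 'x')
  sorted[6] = xxyyyyx$xyyxxxyxxxyxy  (last char: 'y')
  sorted[7] = xyxxxyxyxxyyyyx$xyyxx  (last char: 'x')
  sorted[8] = xyxxyyyyx$xyyxxxyxxxy  (last char: 'y')
  sorted[9] = xyxyxxyyyyx$xyyxxxyxx  (last char: 'x')
  sorted[10] = xyyxxxyxxxyxyxxyyyyx$  (last char: '$')
  sorted[11] = xyyyyx$xyyxxxyxxxyxyx  (last char: 'x')
  sorted[12] = yx$xyyxxxyxxxyxyxxyyy  (last char: 'y')
  sorted[13] = yxxxyxxxyxyxxyyyyx$xy  (last char: 'y')
  sorted[14] = yxxxyxyxxyyyyx$xyyxxx  (last char: 'x')
  sorted[15] = yxxyyyyx$xyyxxxyxxxyx  (last char: 'x')
  sorted[16] = yxyxxyyyyx$xyyxxxyxxx  (last char: 'x')
  sorted[17] = yyx$xyyxxxyxxxyxyxxyy  (last char: 'y')
  sorted[18] = yyxxxyxxxyxyxxyyyyx$x  (last char: 'x')
  sorted[19] = yyyx$xyyxxxyxxxyxyxxy  (last char: 'y')
  sorted[20] = yyyyx$xyyxxxyxxxyxyxx  (last char: 'x')
Last column: xyyyxxyxyx$xyyxxxyxyx
Original string S is at sorted index 10

Answer: xyyyxxyxyx$xyyxxxyxyx
10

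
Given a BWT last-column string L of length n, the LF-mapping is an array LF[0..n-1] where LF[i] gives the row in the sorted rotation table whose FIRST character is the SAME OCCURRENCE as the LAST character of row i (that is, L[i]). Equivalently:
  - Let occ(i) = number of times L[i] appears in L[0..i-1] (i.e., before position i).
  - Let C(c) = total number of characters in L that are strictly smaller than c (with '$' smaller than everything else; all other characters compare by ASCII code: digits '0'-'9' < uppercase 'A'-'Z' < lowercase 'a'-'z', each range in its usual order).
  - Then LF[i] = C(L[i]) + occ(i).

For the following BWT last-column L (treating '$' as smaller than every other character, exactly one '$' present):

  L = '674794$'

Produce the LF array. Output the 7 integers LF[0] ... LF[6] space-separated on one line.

Answer: 3 4 1 5 6 2 0

Derivation:
Char counts: '$':1, '4':2, '6':1, '7':2, '9':1
C (first-col start): C('$')=0, C('4')=1, C('6')=3, C('7')=4, C('9')=6
L[0]='6': occ=0, LF[0]=C('6')+0=3+0=3
L[1]='7': occ=0, LF[1]=C('7')+0=4+0=4
L[2]='4': occ=0, LF[2]=C('4')+0=1+0=1
L[3]='7': occ=1, LF[3]=C('7')+1=4+1=5
L[4]='9': occ=0, LF[4]=C('9')+0=6+0=6
L[5]='4': occ=1, LF[5]=C('4')+1=1+1=2
L[6]='$': occ=0, LF[6]=C('$')+0=0+0=0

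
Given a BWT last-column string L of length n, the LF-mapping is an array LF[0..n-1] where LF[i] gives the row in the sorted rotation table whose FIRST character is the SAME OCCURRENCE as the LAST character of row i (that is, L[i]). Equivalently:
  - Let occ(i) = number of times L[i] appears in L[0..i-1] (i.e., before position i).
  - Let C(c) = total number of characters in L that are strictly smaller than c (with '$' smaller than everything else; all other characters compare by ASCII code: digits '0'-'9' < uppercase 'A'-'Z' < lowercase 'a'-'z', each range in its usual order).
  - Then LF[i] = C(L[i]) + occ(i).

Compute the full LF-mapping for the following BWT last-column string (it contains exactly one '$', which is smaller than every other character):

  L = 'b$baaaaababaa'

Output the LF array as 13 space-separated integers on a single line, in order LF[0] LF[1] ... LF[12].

Char counts: '$':1, 'a':8, 'b':4
C (first-col start): C('$')=0, C('a')=1, C('b')=9
L[0]='b': occ=0, LF[0]=C('b')+0=9+0=9
L[1]='$': occ=0, LF[1]=C('$')+0=0+0=0
L[2]='b': occ=1, LF[2]=C('b')+1=9+1=10
L[3]='a': occ=0, LF[3]=C('a')+0=1+0=1
L[4]='a': occ=1, LF[4]=C('a')+1=1+1=2
L[5]='a': occ=2, LF[5]=C('a')+2=1+2=3
L[6]='a': occ=3, LF[6]=C('a')+3=1+3=4
L[7]='a': occ=4, LF[7]=C('a')+4=1+4=5
L[8]='b': occ=2, LF[8]=C('b')+2=9+2=11
L[9]='a': occ=5, LF[9]=C('a')+5=1+5=6
L[10]='b': occ=3, LF[10]=C('b')+3=9+3=12
L[11]='a': occ=6, LF[11]=C('a')+6=1+6=7
L[12]='a': occ=7, LF[12]=C('a')+7=1+7=8

Answer: 9 0 10 1 2 3 4 5 11 6 12 7 8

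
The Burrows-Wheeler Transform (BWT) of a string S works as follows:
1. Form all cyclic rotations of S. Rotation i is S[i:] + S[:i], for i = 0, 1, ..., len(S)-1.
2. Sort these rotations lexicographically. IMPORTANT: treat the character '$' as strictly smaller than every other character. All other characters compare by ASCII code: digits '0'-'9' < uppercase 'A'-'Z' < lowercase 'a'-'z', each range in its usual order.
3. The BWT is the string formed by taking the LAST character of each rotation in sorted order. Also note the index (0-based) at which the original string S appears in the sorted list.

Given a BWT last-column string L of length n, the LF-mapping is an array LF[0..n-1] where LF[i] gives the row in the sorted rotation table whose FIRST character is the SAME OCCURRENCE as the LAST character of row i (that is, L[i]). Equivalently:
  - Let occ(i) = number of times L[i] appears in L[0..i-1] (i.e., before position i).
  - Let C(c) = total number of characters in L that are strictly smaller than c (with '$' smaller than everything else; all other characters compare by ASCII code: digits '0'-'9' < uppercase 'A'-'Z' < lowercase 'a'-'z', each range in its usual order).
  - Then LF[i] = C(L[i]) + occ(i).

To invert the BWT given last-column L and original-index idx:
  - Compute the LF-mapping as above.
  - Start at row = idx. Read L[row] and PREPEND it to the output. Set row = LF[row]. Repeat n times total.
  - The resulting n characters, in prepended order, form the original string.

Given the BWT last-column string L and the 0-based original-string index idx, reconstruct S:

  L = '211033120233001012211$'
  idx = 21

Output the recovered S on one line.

Answer: 313021210110013122302$

Derivation:
LF mapping: 13 6 7 1 18 19 8 14 2 15 20 21 3 4 9 5 10 16 17 11 12 0
Walk LF starting at row 21, prepending L[row]:
  step 1: row=21, L[21]='$', prepend. Next row=LF[21]=0
  step 2: row=0, L[0]='2', prepend. Next row=LF[0]=13
  step 3: row=13, L[13]='0', prepend. Next row=LF[13]=4
  step 4: row=4, L[4]='3', prepend. Next row=LF[4]=18
  step 5: row=18, L[18]='2', prepend. Next row=LF[18]=17
  step 6: row=17, L[17]='2', prepend. Next row=LF[17]=16
  step 7: row=16, L[16]='1', prepend. Next row=LF[16]=10
  step 8: row=10, L[10]='3', prepend. Next row=LF[10]=20
  step 9: row=20, L[20]='1', prepend. Next row=LF[20]=12
  step 10: row=12, L[12]='0', prepend. Next row=LF[12]=3
  step 11: row=3, L[3]='0', prepend. Next row=LF[3]=1
  step 12: row=1, L[1]='1', prepend. Next row=LF[1]=6
  step 13: row=6, L[6]='1', prepend. Next row=LF[6]=8
  step 14: row=8, L[8]='0', prepend. Next row=LF[8]=2
  step 15: row=2, L[2]='1', prepend. Next row=LF[2]=7
  step 16: row=7, L[7]='2', prepend. Next row=LF[7]=14
  step 17: row=14, L[14]='1', prepend. Next row=LF[14]=9
  step 18: row=9, L[9]='2', prepend. Next row=LF[9]=15
  step 19: row=15, L[15]='0', prepend. Next row=LF[15]=5
  step 20: row=5, L[5]='3', prepend. Next row=LF[5]=19
  step 21: row=19, L[19]='1', prepend. Next row=LF[19]=11
  step 22: row=11, L[11]='3', prepend. Next row=LF[11]=21
Reversed output: 313021210110013122302$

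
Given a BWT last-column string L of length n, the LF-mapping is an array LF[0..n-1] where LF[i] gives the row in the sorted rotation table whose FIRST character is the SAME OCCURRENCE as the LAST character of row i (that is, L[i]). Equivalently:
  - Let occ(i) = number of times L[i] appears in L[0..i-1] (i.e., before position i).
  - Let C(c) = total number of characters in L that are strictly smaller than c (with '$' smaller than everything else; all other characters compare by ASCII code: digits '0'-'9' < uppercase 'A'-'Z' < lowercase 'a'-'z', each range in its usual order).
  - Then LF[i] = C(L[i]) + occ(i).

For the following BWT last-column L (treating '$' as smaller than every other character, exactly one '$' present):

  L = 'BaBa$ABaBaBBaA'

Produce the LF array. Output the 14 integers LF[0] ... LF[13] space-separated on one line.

Answer: 3 9 4 10 0 1 5 11 6 12 7 8 13 2

Derivation:
Char counts: '$':1, 'A':2, 'B':6, 'a':5
C (first-col start): C('$')=0, C('A')=1, C('B')=3, C('a')=9
L[0]='B': occ=0, LF[0]=C('B')+0=3+0=3
L[1]='a': occ=0, LF[1]=C('a')+0=9+0=9
L[2]='B': occ=1, LF[2]=C('B')+1=3+1=4
L[3]='a': occ=1, LF[3]=C('a')+1=9+1=10
L[4]='$': occ=0, LF[4]=C('$')+0=0+0=0
L[5]='A': occ=0, LF[5]=C('A')+0=1+0=1
L[6]='B': occ=2, LF[6]=C('B')+2=3+2=5
L[7]='a': occ=2, LF[7]=C('a')+2=9+2=11
L[8]='B': occ=3, LF[8]=C('B')+3=3+3=6
L[9]='a': occ=3, LF[9]=C('a')+3=9+3=12
L[10]='B': occ=4, LF[10]=C('B')+4=3+4=7
L[11]='B': occ=5, LF[11]=C('B')+5=3+5=8
L[12]='a': occ=4, LF[12]=C('a')+4=9+4=13
L[13]='A': occ=1, LF[13]=C('A')+1=1+1=2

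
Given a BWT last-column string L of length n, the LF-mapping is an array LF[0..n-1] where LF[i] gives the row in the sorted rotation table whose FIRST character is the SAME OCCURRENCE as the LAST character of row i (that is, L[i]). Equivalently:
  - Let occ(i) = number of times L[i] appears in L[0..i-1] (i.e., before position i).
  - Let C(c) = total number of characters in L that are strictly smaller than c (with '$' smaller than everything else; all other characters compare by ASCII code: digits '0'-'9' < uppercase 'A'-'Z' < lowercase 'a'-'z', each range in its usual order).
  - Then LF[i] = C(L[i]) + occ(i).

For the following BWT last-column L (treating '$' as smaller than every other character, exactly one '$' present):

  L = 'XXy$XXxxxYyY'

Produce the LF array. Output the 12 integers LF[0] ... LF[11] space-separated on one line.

Answer: 1 2 10 0 3 4 7 8 9 5 11 6

Derivation:
Char counts: '$':1, 'X':4, 'Y':2, 'x':3, 'y':2
C (first-col start): C('$')=0, C('X')=1, C('Y')=5, C('x')=7, C('y')=10
L[0]='X': occ=0, LF[0]=C('X')+0=1+0=1
L[1]='X': occ=1, LF[1]=C('X')+1=1+1=2
L[2]='y': occ=0, LF[2]=C('y')+0=10+0=10
L[3]='$': occ=0, LF[3]=C('$')+0=0+0=0
L[4]='X': occ=2, LF[4]=C('X')+2=1+2=3
L[5]='X': occ=3, LF[5]=C('X')+3=1+3=4
L[6]='x': occ=0, LF[6]=C('x')+0=7+0=7
L[7]='x': occ=1, LF[7]=C('x')+1=7+1=8
L[8]='x': occ=2, LF[8]=C('x')+2=7+2=9
L[9]='Y': occ=0, LF[9]=C('Y')+0=5+0=5
L[10]='y': occ=1, LF[10]=C('y')+1=10+1=11
L[11]='Y': occ=1, LF[11]=C('Y')+1=5+1=6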